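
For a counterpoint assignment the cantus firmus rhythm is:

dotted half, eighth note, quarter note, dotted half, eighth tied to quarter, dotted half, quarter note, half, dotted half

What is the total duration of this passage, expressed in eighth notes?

Convert each value to eighth notes: dotted half = 6; eighth note = 1; quarter note = 2; dotted half = 6; eighth tied to quarter (eighth + quarter) = 3; dotted half = 6; quarter note = 2; half = 4; dotted half = 6.
Sum: 6 + 1 + 2 + 6 + 3 + 6 + 2 + 4 + 6 = 36 eighth notes.

36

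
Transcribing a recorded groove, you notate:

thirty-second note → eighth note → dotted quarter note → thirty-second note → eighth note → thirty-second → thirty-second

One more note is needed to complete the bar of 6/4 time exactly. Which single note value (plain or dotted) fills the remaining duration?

The bar of 6/4 = 48 thirty-second notes.
In thirty-second notes: thirty-second note = 1; eighth note = 4; dotted quarter note = 12; thirty-second note = 1; eighth note = 4; thirty-second = 1; thirty-second = 1.
Altogether 1 + 4 + 12 + 1 + 4 + 1 + 1 = 24.
Remaining: 48 − 24 = 24 thirty-second notes, which is a dotted half note.

dotted half note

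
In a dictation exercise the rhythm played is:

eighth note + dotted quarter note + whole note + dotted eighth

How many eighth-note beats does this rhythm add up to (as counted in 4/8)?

13.5

One eighth-note beat = 2 sixteenth notes.
Each duration in sixteenth notes: eighth note = 2; dotted quarter note = 6; whole note = 16; dotted eighth = 3.
Sum: 2 + 6 + 16 + 3 = 27.
27 ÷ 2 = 13.5 beats.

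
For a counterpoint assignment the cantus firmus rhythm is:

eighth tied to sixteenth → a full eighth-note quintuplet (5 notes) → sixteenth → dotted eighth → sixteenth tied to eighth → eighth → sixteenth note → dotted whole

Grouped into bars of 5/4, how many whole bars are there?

2

One bar of 5/4 = 20 sixteenth notes.
In sixteenth notes: eighth tied to sixteenth (eighth + sixteenth) = 3; a full eighth-note quintuplet (5 notes) (five quintuplet eighths span one half) = 8; sixteenth = 1; dotted eighth = 3; sixteenth tied to eighth (sixteenth + eighth) = 3; eighth = 2; sixteenth note = 1; dotted whole = 24.
Sum: 3 + 8 + 1 + 3 + 3 + 2 + 1 + 24 = 45.
45 ÷ 20 = 2 complete bars with 5 left over.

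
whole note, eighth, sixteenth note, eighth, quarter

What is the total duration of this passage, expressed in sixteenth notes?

In sixteenth notes: whole note = 16; eighth = 2; sixteenth note = 1; eighth = 2; quarter = 4.
Sum: 16 + 2 + 1 + 2 + 4 = 25 sixteenth notes.

25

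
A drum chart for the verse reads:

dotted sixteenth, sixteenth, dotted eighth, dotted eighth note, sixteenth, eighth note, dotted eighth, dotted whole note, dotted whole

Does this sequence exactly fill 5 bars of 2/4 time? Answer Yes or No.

No

One bar of 2/4 = 16 thirty-second notes, so 5 bars = 80.
Working in thirty-second notes: dotted sixteenth = 3; sixteenth = 2; dotted eighth = 6; dotted eighth note = 6; sixteenth = 2; eighth note = 4; dotted eighth = 6; dotted whole note = 48; dotted whole = 48.
Adding: 3 + 2 + 6 + 6 + 2 + 4 + 6 + 48 + 48 = 125.
125 exceeds 80, so the answer is No.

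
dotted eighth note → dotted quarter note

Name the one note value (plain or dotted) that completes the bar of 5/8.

sixteenth note

The bar of 5/8 = 10 sixteenth notes.
In sixteenth notes: dotted eighth note = 3; dotted quarter note = 6.
Sum: 3 + 6 = 9.
Remaining: 10 − 9 = 1 sixteenth note, which is a sixteenth note.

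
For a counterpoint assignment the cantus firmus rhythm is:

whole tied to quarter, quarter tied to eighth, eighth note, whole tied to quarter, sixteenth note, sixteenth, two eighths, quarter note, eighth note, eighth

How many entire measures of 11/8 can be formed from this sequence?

2

One bar of 11/8 = 22 sixteenth notes.
Express everything in sixteenth notes: whole tied to quarter (whole + quarter) = 20; quarter tied to eighth (quarter + eighth) = 6; eighth note = 2; whole tied to quarter (whole + quarter) = 20; sixteenth note = 1; sixteenth = 1; eighth = 2; eighth = 2; quarter note = 4; eighth note = 2; eighth = 2.
Total: 20 + 6 + 2 + 20 + 1 + 1 + 2 + 2 + 4 + 2 + 2 = 62.
62 ÷ 22 = 2 complete bars with 18 left over.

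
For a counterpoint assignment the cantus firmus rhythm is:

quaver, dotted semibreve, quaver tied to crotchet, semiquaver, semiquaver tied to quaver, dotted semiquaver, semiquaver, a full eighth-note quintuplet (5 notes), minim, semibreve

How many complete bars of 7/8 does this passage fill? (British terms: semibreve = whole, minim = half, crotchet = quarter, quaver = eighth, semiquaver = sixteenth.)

5

One bar of 7/8 = 28 thirty-second notes.
In thirty-second notes: quaver = 4; dotted semibreve = 48; quaver tied to crotchet (quaver + crotchet) = 12; semiquaver = 2; semiquaver tied to quaver (semiquaver + quaver) = 6; dotted semiquaver = 3; semiquaver = 2; a full eighth-note quintuplet (5 notes) (five quintuplet eighths span one half) = 16; minim = 16; semibreve = 32.
Altogether 4 + 48 + 12 + 2 + 6 + 3 + 2 + 16 + 16 + 32 = 141.
141 ÷ 28 = 5 complete bars with 1 left over.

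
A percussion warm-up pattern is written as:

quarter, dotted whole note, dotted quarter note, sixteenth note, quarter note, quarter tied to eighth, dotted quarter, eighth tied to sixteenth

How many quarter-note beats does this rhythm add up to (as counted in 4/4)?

13.5

One quarter-note beat = 4 sixteenth notes.
Convert each value to sixteenth notes: quarter = 4; dotted whole note = 24; dotted quarter note = 6; sixteenth note = 1; quarter note = 4; quarter tied to eighth (quarter + eighth) = 6; dotted quarter = 6; eighth tied to sixteenth (eighth + sixteenth) = 3.
Total: 4 + 24 + 6 + 1 + 4 + 6 + 6 + 3 = 54.
54 ÷ 4 = 13.5 beats.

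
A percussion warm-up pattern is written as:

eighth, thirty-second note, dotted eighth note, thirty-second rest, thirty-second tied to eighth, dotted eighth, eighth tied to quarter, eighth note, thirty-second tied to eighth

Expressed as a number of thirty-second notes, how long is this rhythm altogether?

Working in thirty-second notes: eighth = 4; thirty-second note = 1; dotted eighth note = 6; thirty-second rest = 1; thirty-second tied to eighth (thirty-second + eighth) = 5; dotted eighth = 6; eighth tied to quarter (eighth + quarter) = 12; eighth note = 4; thirty-second tied to eighth (thirty-second + eighth) = 5.
Sum: 4 + 1 + 6 + 1 + 5 + 6 + 12 + 4 + 5 = 44 thirty-second notes.

44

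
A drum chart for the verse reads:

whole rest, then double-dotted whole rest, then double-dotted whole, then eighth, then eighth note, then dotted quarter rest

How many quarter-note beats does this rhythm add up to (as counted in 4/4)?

20.5

One quarter-note beat = 2 eighth notes.
Convert each value to eighth notes: whole rest = 8; double-dotted whole rest = 14; double-dotted whole = 14; eighth = 1; eighth note = 1; dotted quarter rest = 3.
Altogether 8 + 14 + 14 + 1 + 1 + 3 = 41.
41 ÷ 2 = 20.5 beats.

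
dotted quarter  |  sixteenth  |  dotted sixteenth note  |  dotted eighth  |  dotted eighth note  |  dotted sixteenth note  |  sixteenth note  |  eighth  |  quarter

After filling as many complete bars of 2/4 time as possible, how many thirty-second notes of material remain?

14

One bar of 2/4 = 16 thirty-second notes.
Each duration in thirty-second notes: dotted quarter = 12; sixteenth = 2; dotted sixteenth note = 3; dotted eighth = 6; dotted eighth note = 6; dotted sixteenth note = 3; sixteenth note = 2; eighth = 4; quarter = 8.
Adding: 12 + 2 + 3 + 6 + 6 + 3 + 2 + 4 + 8 = 46.
46 ÷ 16 = 2 complete bars with 14 thirty-second notes remaining.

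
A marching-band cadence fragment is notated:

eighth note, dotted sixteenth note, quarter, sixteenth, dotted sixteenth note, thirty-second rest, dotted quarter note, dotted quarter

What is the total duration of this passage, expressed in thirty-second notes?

45

Working in thirty-second notes: eighth note = 4; dotted sixteenth note = 3; quarter = 8; sixteenth = 2; dotted sixteenth note = 3; thirty-second rest = 1; dotted quarter note = 12; dotted quarter = 12.
Sum: 4 + 3 + 8 + 2 + 3 + 1 + 12 + 12 = 45 thirty-second notes.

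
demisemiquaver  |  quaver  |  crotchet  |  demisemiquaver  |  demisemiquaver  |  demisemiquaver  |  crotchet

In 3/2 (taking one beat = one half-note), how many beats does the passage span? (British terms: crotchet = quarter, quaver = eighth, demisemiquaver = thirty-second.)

1.5

One half-note beat = 16 thirty-second notes.
Convert each value to thirty-second notes: demisemiquaver = 1; quaver = 4; crotchet = 8; demisemiquaver = 1; demisemiquaver = 1; demisemiquaver = 1; crotchet = 8.
Total: 1 + 4 + 8 + 1 + 1 + 1 + 8 = 24.
24 ÷ 16 = 1.5 beats.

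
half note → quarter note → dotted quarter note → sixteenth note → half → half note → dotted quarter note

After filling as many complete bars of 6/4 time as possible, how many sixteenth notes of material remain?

One bar of 6/4 = 24 sixteenth notes.
In sixteenth notes: half note = 8; quarter note = 4; dotted quarter note = 6; sixteenth note = 1; half = 8; half note = 8; dotted quarter note = 6.
Total: 8 + 4 + 6 + 1 + 8 + 8 + 6 = 41.
41 ÷ 24 = 1 complete bar with 17 sixteenth notes remaining.

17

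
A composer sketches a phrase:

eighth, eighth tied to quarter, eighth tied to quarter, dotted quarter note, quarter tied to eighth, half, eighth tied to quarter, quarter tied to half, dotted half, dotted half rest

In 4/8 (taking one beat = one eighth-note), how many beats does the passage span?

One eighth-note beat = 2 sixteenth notes.
Express everything in sixteenth notes: eighth = 2; eighth tied to quarter (eighth + quarter) = 6; eighth tied to quarter (eighth + quarter) = 6; dotted quarter note = 6; quarter tied to eighth (quarter + eighth) = 6; half = 8; eighth tied to quarter (eighth + quarter) = 6; quarter tied to half (quarter + half) = 12; dotted half = 12; dotted half rest = 12.
Altogether 2 + 6 + 6 + 6 + 6 + 8 + 6 + 12 + 12 + 12 = 76.
76 ÷ 2 = 38 beats.

38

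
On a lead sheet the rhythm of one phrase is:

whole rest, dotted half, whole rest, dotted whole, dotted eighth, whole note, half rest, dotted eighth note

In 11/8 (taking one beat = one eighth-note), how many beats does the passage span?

One eighth-note beat = 2 sixteenth notes.
In sixteenth notes: whole rest = 16; dotted half = 12; whole rest = 16; dotted whole = 24; dotted eighth = 3; whole note = 16; half rest = 8; dotted eighth note = 3.
Adding: 16 + 12 + 16 + 24 + 3 + 16 + 8 + 3 = 98.
98 ÷ 2 = 49 beats.

49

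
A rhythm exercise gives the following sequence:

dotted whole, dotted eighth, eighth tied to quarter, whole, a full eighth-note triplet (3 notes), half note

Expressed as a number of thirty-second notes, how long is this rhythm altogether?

Each duration in thirty-second notes: dotted whole = 48; dotted eighth = 6; eighth tied to quarter (eighth + quarter) = 12; whole = 32; a full eighth-note triplet (3 notes) (three triplet eighths span one quarter) = 8; half note = 16.
Adding: 48 + 6 + 12 + 32 + 8 + 16 = 122 thirty-second notes.

122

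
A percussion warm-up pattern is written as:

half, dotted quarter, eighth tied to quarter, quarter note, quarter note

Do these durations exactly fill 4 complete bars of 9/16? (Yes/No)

No

One bar of 9/16 = 9 sixteenth notes, so 4 bars = 36.
Express everything in sixteenth notes: half = 8; dotted quarter = 6; eighth tied to quarter (eighth + quarter) = 6; quarter note = 4; quarter note = 4.
Altogether 8 + 6 + 6 + 4 + 4 = 28.
28 falls short of 36, so the answer is No.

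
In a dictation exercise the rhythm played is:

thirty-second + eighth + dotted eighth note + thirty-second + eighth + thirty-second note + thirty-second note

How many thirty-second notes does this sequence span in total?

Express everything in thirty-second notes: thirty-second = 1; eighth = 4; dotted eighth note = 6; thirty-second = 1; eighth = 4; thirty-second note = 1; thirty-second note = 1.
Altogether 1 + 4 + 6 + 1 + 4 + 1 + 1 = 18 thirty-second notes.

18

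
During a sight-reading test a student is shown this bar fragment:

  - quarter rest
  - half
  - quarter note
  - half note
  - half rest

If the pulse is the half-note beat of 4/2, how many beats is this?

4

One half-note beat = 2 quarter notes.
Express everything in quarter notes: quarter rest = 1; half = 2; quarter note = 1; half note = 2; half rest = 2.
Sum: 1 + 2 + 1 + 2 + 2 = 8.
8 ÷ 2 = 4 beats.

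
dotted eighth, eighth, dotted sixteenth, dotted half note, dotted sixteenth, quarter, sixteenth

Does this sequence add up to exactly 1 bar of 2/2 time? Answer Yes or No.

No

One bar of 2/2 = 32 thirty-second notes.
Each duration in thirty-second notes: dotted eighth = 6; eighth = 4; dotted sixteenth = 3; dotted half note = 24; dotted sixteenth = 3; quarter = 8; sixteenth = 2.
Altogether 6 + 4 + 3 + 24 + 3 + 8 + 2 = 50.
50 exceeds 32, so the answer is No.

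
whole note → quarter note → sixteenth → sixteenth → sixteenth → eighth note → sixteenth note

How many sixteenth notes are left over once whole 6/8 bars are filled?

2

One bar of 6/8 = 12 sixteenth notes.
Working in sixteenth notes: whole note = 16; quarter note = 4; sixteenth = 1; sixteenth = 1; sixteenth = 1; eighth note = 2; sixteenth note = 1.
Total: 16 + 4 + 1 + 1 + 1 + 2 + 1 = 26.
26 ÷ 12 = 2 complete bars with 2 sixteenth notes remaining.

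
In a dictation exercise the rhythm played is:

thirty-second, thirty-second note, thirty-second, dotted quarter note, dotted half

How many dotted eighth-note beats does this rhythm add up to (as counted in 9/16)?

6.5

One dotted eighth-note beat = 6 thirty-second notes.
Working in thirty-second notes: thirty-second = 1; thirty-second note = 1; thirty-second = 1; dotted quarter note = 12; dotted half = 24.
Total: 1 + 1 + 1 + 12 + 24 = 39.
39 ÷ 6 = 6.5 beats.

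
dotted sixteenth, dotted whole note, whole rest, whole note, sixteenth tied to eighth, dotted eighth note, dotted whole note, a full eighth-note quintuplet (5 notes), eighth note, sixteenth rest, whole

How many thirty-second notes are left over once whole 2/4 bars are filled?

5

One bar of 2/4 = 16 thirty-second notes.
Convert each value to thirty-second notes: dotted sixteenth = 3; dotted whole note = 48; whole rest = 32; whole note = 32; sixteenth tied to eighth (sixteenth + eighth) = 6; dotted eighth note = 6; dotted whole note = 48; a full eighth-note quintuplet (5 notes) (five quintuplet eighths span one half) = 16; eighth note = 4; sixteenth rest = 2; whole = 32.
Sum: 3 + 48 + 32 + 32 + 6 + 6 + 48 + 16 + 4 + 2 + 32 = 229.
229 ÷ 16 = 14 complete bars with 5 thirty-second notes remaining.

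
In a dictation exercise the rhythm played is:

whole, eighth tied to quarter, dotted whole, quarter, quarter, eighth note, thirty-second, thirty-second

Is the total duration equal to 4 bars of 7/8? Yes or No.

One bar of 7/8 = 28 thirty-second notes, so 4 bars = 112.
Each duration in thirty-second notes: whole = 32; eighth tied to quarter (eighth + quarter) = 12; dotted whole = 48; quarter = 8; quarter = 8; eighth note = 4; thirty-second = 1; thirty-second = 1.
Altogether 32 + 12 + 48 + 8 + 8 + 4 + 1 + 1 = 114.
114 exceeds 112, so the answer is No.

No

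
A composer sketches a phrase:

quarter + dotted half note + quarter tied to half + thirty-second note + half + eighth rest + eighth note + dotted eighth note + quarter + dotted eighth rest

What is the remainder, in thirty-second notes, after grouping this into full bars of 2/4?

5

One bar of 2/4 = 16 thirty-second notes.
In thirty-second notes: quarter = 8; dotted half note = 24; quarter tied to half (quarter + half) = 24; thirty-second note = 1; half = 16; eighth rest = 4; eighth note = 4; dotted eighth note = 6; quarter = 8; dotted eighth rest = 6.
Total: 8 + 24 + 24 + 1 + 16 + 4 + 4 + 6 + 8 + 6 = 101.
101 ÷ 16 = 6 complete bars with 5 thirty-second notes remaining.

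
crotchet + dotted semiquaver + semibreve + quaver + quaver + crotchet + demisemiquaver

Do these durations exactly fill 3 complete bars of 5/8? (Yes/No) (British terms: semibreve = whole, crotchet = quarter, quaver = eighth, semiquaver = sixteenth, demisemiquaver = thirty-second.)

Yes

One bar of 5/8 = 20 thirty-second notes, so 3 bars = 60.
Convert each value to thirty-second notes: crotchet = 8; dotted semiquaver = 3; semibreve = 32; quaver = 4; quaver = 4; crotchet = 8; demisemiquaver = 1.
Total: 8 + 3 + 32 + 4 + 4 + 8 + 1 = 60.
60 equals 60, so the answer is Yes.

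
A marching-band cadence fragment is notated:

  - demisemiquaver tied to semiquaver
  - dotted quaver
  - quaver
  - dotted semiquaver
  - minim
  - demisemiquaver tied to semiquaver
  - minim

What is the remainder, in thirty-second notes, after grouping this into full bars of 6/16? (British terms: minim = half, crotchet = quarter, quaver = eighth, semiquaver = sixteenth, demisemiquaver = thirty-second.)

One bar of 6/16 = 12 thirty-second notes.
Working in thirty-second notes: demisemiquaver tied to semiquaver (demisemiquaver + semiquaver) = 3; dotted quaver = 6; quaver = 4; dotted semiquaver = 3; minim = 16; demisemiquaver tied to semiquaver (demisemiquaver + semiquaver) = 3; minim = 16.
Altogether 3 + 6 + 4 + 3 + 16 + 3 + 16 = 51.
51 ÷ 12 = 4 complete bars with 3 thirty-second notes remaining.

3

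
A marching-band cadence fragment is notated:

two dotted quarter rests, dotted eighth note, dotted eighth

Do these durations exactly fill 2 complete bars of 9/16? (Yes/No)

One bar of 9/16 = 9 sixteenth notes, so 2 bars = 18.
Express everything in sixteenth notes: dotted quarter rest = 6; dotted quarter rest = 6; dotted eighth note = 3; dotted eighth = 3.
Altogether 6 + 6 + 3 + 3 = 18.
18 equals 18, so the answer is Yes.

Yes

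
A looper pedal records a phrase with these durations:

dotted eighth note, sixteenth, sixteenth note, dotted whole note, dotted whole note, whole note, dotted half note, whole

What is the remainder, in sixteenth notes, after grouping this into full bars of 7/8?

One bar of 7/8 = 14 sixteenth notes.
In sixteenth notes: dotted eighth note = 3; sixteenth = 1; sixteenth note = 1; dotted whole note = 24; dotted whole note = 24; whole note = 16; dotted half note = 12; whole = 16.
Total: 3 + 1 + 1 + 24 + 24 + 16 + 12 + 16 = 97.
97 ÷ 14 = 6 complete bars with 13 sixteenth notes remaining.

13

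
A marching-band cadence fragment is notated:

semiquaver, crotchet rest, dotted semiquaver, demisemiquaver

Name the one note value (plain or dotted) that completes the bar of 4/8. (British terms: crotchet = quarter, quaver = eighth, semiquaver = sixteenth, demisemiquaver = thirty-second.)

sixteenth note

The bar of 4/8 = 16 thirty-second notes.
Express everything in thirty-second notes: semiquaver = 2; crotchet rest = 8; dotted semiquaver = 3; demisemiquaver = 1.
Altogether 2 + 8 + 3 + 1 = 14.
Remaining: 16 − 14 = 2 thirty-second notes, which is a sixteenth note.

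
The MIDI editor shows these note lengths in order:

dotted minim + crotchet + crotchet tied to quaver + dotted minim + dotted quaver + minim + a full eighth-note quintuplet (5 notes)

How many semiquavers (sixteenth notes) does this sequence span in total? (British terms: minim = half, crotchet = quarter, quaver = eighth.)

Express everything in sixteenth notes: dotted minim = 12; crotchet = 4; crotchet tied to quaver (crotchet + quaver) = 6; dotted minim = 12; dotted quaver = 3; minim = 8; a full eighth-note quintuplet (5 notes) (five quintuplet eighths span one half) = 8.
Adding: 12 + 4 + 6 + 12 + 3 + 8 + 8 = 53 sixteenth notes.

53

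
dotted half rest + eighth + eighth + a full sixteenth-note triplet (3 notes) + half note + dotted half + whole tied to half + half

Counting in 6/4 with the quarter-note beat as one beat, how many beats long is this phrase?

17.5

One quarter-note beat = 2 eighth notes.
In eighth notes: dotted half rest = 6; eighth = 1; eighth = 1; a full sixteenth-note triplet (3 notes) (three triplet sixteenths span one eighth) = 1; half note = 4; dotted half = 6; whole tied to half (whole + half) = 12; half = 4.
Sum: 6 + 1 + 1 + 1 + 4 + 6 + 12 + 4 = 35.
35 ÷ 2 = 17.5 beats.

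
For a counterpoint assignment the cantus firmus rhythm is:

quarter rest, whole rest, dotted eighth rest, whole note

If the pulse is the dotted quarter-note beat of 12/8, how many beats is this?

One dotted quarter-note beat = 6 sixteenth notes.
Working in sixteenth notes: quarter rest = 4; whole rest = 16; dotted eighth rest = 3; whole note = 16.
Adding: 4 + 16 + 3 + 16 = 39.
39 ÷ 6 = 6.5 beats.

6.5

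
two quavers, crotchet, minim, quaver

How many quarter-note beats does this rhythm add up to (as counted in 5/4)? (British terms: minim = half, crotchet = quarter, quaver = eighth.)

4.5

One quarter-note beat = 2 eighth notes.
In eighth notes: quaver = 1; quaver = 1; crotchet = 2; minim = 4; quaver = 1.
Total: 1 + 1 + 2 + 4 + 1 = 9.
9 ÷ 2 = 4.5 beats.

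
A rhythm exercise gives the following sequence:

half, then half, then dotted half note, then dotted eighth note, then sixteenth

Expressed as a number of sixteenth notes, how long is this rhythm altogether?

Each duration in sixteenth notes: half = 8; half = 8; dotted half note = 12; dotted eighth note = 3; sixteenth = 1.
Total: 8 + 8 + 12 + 3 + 1 = 32 sixteenth notes.

32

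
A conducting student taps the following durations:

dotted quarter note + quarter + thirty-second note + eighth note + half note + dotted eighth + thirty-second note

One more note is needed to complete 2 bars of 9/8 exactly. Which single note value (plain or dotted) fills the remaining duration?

dotted half note

2 bars of 9/8 = 72 thirty-second notes.
Convert each value to thirty-second notes: dotted quarter note = 12; quarter = 8; thirty-second note = 1; eighth note = 4; half note = 16; dotted eighth = 6; thirty-second note = 1.
Sum: 12 + 8 + 1 + 4 + 16 + 6 + 1 = 48.
Remaining: 72 − 48 = 24 thirty-second notes, which is a dotted half note.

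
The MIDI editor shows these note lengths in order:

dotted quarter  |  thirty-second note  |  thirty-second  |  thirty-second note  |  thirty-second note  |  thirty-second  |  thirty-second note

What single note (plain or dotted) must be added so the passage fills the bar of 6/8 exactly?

The bar of 6/8 = 24 thirty-second notes.
Express everything in thirty-second notes: dotted quarter = 12; thirty-second note = 1; thirty-second = 1; thirty-second note = 1; thirty-second note = 1; thirty-second = 1; thirty-second note = 1.
Altogether 12 + 1 + 1 + 1 + 1 + 1 + 1 = 18.
Remaining: 24 − 18 = 6 thirty-second notes, which is a dotted eighth note.

dotted eighth note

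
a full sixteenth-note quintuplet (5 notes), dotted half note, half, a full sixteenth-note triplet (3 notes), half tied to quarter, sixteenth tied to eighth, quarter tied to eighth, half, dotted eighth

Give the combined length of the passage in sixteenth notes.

58

Convert each value to sixteenth notes: a full sixteenth-note quintuplet (5 notes) (five quintuplet sixteenths span one quarter) = 4; dotted half note = 12; half = 8; a full sixteenth-note triplet (3 notes) (three triplet sixteenths span one eighth) = 2; half tied to quarter (half + quarter) = 12; sixteenth tied to eighth (sixteenth + eighth) = 3; quarter tied to eighth (quarter + eighth) = 6; half = 8; dotted eighth = 3.
Adding: 4 + 12 + 8 + 2 + 12 + 3 + 6 + 8 + 3 = 58 sixteenth notes.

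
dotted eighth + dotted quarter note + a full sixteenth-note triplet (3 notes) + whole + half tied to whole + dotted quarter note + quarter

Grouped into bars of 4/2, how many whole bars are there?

One bar of 4/2 = 32 sixteenth notes.
Each duration in sixteenth notes: dotted eighth = 3; dotted quarter note = 6; a full sixteenth-note triplet (3 notes) (three triplet sixteenths span one eighth) = 2; whole = 16; half tied to whole (half + whole) = 24; dotted quarter note = 6; quarter = 4.
Altogether 3 + 6 + 2 + 16 + 24 + 6 + 4 = 61.
61 ÷ 32 = 1 complete bar with 29 left over.

1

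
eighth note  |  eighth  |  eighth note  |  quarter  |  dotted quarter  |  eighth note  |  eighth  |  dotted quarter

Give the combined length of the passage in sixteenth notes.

Convert each value to sixteenth notes: eighth note = 2; eighth = 2; eighth note = 2; quarter = 4; dotted quarter = 6; eighth note = 2; eighth = 2; dotted quarter = 6.
Altogether 2 + 2 + 2 + 4 + 6 + 2 + 2 + 6 = 26 sixteenth notes.

26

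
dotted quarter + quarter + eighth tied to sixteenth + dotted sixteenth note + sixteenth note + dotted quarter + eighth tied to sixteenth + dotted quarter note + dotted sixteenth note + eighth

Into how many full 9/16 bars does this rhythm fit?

One bar of 9/16 = 18 thirty-second notes.
Each duration in thirty-second notes: dotted quarter = 12; quarter = 8; eighth tied to sixteenth (eighth + sixteenth) = 6; dotted sixteenth note = 3; sixteenth note = 2; dotted quarter = 12; eighth tied to sixteenth (eighth + sixteenth) = 6; dotted quarter note = 12; dotted sixteenth note = 3; eighth = 4.
Altogether 12 + 8 + 6 + 3 + 2 + 12 + 6 + 12 + 3 + 4 = 68.
68 ÷ 18 = 3 complete bars with 14 left over.

3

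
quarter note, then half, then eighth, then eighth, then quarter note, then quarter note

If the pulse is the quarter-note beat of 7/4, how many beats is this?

6

One quarter-note beat = 2 eighth notes.
Express everything in eighth notes: quarter note = 2; half = 4; eighth = 1; eighth = 1; quarter note = 2; quarter note = 2.
Altogether 2 + 4 + 1 + 1 + 2 + 2 = 12.
12 ÷ 2 = 6 beats.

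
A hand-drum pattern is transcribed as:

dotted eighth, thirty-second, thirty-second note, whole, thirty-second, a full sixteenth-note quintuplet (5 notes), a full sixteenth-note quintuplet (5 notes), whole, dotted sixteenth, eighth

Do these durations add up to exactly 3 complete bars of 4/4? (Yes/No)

Yes

One bar of 4/4 = 32 thirty-second notes, so 3 bars = 96.
In thirty-second notes: dotted eighth = 6; thirty-second = 1; thirty-second note = 1; whole = 32; thirty-second = 1; a full sixteenth-note quintuplet (5 notes) (five quintuplet sixteenths span one quarter) = 8; a full sixteenth-note quintuplet (5 notes) (five quintuplet sixteenths span one quarter) = 8; whole = 32; dotted sixteenth = 3; eighth = 4.
Sum: 6 + 1 + 1 + 32 + 1 + 8 + 8 + 32 + 3 + 4 = 96.
96 equals 96, so the answer is Yes.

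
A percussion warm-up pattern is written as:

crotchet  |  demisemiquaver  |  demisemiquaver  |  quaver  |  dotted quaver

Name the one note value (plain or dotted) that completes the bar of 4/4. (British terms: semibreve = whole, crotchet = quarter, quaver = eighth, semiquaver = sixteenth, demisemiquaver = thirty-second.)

dotted quarter note

The bar of 4/4 = 32 thirty-second notes.
Express everything in thirty-second notes: crotchet = 8; demisemiquaver = 1; demisemiquaver = 1; quaver = 4; dotted quaver = 6.
Sum: 8 + 1 + 1 + 4 + 6 = 20.
Remaining: 32 − 20 = 12 thirty-second notes, which is a dotted quarter note.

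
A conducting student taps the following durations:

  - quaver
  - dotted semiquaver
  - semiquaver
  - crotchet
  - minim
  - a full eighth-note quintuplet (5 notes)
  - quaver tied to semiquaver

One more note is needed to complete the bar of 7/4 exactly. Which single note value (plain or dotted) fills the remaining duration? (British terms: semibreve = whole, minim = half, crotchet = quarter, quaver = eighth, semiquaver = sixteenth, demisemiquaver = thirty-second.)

thirty-second note

The bar of 7/4 = 56 thirty-second notes.
Working in thirty-second notes: quaver = 4; dotted semiquaver = 3; semiquaver = 2; crotchet = 8; minim = 16; a full eighth-note quintuplet (5 notes) (five quintuplet eighths span one half) = 16; quaver tied to semiquaver (quaver + semiquaver) = 6.
Altogether 4 + 3 + 2 + 8 + 16 + 16 + 6 = 55.
Remaining: 56 − 55 = 1 thirty-second note, which is a thirty-second note.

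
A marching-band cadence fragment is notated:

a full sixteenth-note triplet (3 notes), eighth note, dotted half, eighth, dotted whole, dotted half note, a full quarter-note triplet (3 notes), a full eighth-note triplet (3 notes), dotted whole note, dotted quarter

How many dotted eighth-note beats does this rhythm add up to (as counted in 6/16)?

One dotted eighth-note beat = 3 sixteenth notes.
In sixteenth notes: a full sixteenth-note triplet (3 notes) (three triplet sixteenths span one eighth) = 2; eighth note = 2; dotted half = 12; eighth = 2; dotted whole = 24; dotted half note = 12; a full quarter-note triplet (3 notes) (three triplet quarters span one half) = 8; a full eighth-note triplet (3 notes) (three triplet eighths span one quarter) = 4; dotted whole note = 24; dotted quarter = 6.
Adding: 2 + 2 + 12 + 2 + 24 + 12 + 8 + 4 + 24 + 6 = 96.
96 ÷ 3 = 32 beats.

32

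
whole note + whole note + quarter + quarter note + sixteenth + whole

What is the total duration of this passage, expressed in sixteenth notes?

57

Each duration in sixteenth notes: whole note = 16; whole note = 16; quarter = 4; quarter note = 4; sixteenth = 1; whole = 16.
Sum: 16 + 16 + 4 + 4 + 1 + 16 = 57 sixteenth notes.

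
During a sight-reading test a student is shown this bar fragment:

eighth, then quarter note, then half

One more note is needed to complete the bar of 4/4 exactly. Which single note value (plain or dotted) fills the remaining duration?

eighth note

The bar of 4/4 = 8 eighth notes.
Express everything in eighth notes: eighth = 1; quarter note = 2; half = 4.
Sum: 1 + 2 + 4 = 7.
Remaining: 8 − 7 = 1 eighth note, which is a eighth note.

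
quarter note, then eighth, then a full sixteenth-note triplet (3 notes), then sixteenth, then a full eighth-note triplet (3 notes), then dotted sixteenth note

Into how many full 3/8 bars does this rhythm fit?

One bar of 3/8 = 12 thirty-second notes.
Express everything in thirty-second notes: quarter note = 8; eighth = 4; a full sixteenth-note triplet (3 notes) (three triplet sixteenths span one eighth) = 4; sixteenth = 2; a full eighth-note triplet (3 notes) (three triplet eighths span one quarter) = 8; dotted sixteenth note = 3.
Altogether 8 + 4 + 4 + 2 + 8 + 3 = 29.
29 ÷ 12 = 2 complete bars with 5 left over.

2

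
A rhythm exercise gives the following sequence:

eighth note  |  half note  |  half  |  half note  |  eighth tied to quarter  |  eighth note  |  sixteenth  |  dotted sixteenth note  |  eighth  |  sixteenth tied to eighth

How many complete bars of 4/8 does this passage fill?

5

One bar of 4/8 = 16 thirty-second notes.
Convert each value to thirty-second notes: eighth note = 4; half note = 16; half = 16; half note = 16; eighth tied to quarter (eighth + quarter) = 12; eighth note = 4; sixteenth = 2; dotted sixteenth note = 3; eighth = 4; sixteenth tied to eighth (sixteenth + eighth) = 6.
Adding: 4 + 16 + 16 + 16 + 12 + 4 + 2 + 3 + 4 + 6 = 83.
83 ÷ 16 = 5 complete bars with 3 left over.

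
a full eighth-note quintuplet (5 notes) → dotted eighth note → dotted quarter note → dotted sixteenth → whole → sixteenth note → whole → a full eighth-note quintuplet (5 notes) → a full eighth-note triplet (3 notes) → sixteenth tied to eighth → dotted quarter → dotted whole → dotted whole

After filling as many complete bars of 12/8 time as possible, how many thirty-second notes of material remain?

One bar of 12/8 = 48 thirty-second notes.
Working in thirty-second notes: a full eighth-note quintuplet (5 notes) (five quintuplet eighths span one half) = 16; dotted eighth note = 6; dotted quarter note = 12; dotted sixteenth = 3; whole = 32; sixteenth note = 2; whole = 32; a full eighth-note quintuplet (5 notes) (five quintuplet eighths span one half) = 16; a full eighth-note triplet (3 notes) (three triplet eighths span one quarter) = 8; sixteenth tied to eighth (sixteenth + eighth) = 6; dotted quarter = 12; dotted whole = 48; dotted whole = 48.
Altogether 16 + 6 + 12 + 3 + 32 + 2 + 32 + 16 + 8 + 6 + 12 + 48 + 48 = 241.
241 ÷ 48 = 5 complete bars with 1 thirty-second note remaining.

1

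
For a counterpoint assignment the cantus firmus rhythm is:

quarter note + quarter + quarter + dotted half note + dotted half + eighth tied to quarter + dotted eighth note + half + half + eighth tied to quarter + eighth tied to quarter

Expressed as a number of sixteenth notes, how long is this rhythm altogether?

73

Express everything in sixteenth notes: quarter note = 4; quarter = 4; quarter = 4; dotted half note = 12; dotted half = 12; eighth tied to quarter (eighth + quarter) = 6; dotted eighth note = 3; half = 8; half = 8; eighth tied to quarter (eighth + quarter) = 6; eighth tied to quarter (eighth + quarter) = 6.
Adding: 4 + 4 + 4 + 12 + 12 + 6 + 3 + 8 + 8 + 6 + 6 = 73 sixteenth notes.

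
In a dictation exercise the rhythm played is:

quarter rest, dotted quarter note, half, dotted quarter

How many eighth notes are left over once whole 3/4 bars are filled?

0

One bar of 3/4 = 6 eighth notes.
Working in eighth notes: quarter rest = 2; dotted quarter note = 3; half = 4; dotted quarter = 3.
Adding: 2 + 3 + 4 + 3 = 12.
12 ÷ 6 = 2 complete bars with 0 eighth notes remaining.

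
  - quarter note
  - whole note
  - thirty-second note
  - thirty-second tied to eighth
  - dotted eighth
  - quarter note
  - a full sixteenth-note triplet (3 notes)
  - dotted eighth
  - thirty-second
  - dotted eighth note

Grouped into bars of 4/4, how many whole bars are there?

2

One bar of 4/4 = 32 thirty-second notes.
Each duration in thirty-second notes: quarter note = 8; whole note = 32; thirty-second note = 1; thirty-second tied to eighth (thirty-second + eighth) = 5; dotted eighth = 6; quarter note = 8; a full sixteenth-note triplet (3 notes) (three triplet sixteenths span one eighth) = 4; dotted eighth = 6; thirty-second = 1; dotted eighth note = 6.
Adding: 8 + 32 + 1 + 5 + 6 + 8 + 4 + 6 + 1 + 6 = 77.
77 ÷ 32 = 2 complete bars with 13 left over.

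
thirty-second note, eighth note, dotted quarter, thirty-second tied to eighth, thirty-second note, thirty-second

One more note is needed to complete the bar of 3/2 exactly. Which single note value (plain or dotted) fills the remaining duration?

The bar of 3/2 = 48 thirty-second notes.
In thirty-second notes: thirty-second note = 1; eighth note = 4; dotted quarter = 12; thirty-second tied to eighth (thirty-second + eighth) = 5; thirty-second note = 1; thirty-second = 1.
Total: 1 + 4 + 12 + 5 + 1 + 1 = 24.
Remaining: 48 − 24 = 24 thirty-second notes, which is a dotted half note.

dotted half note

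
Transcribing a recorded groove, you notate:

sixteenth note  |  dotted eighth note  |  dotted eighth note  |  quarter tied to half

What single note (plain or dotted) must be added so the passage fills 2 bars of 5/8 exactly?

2 bars of 5/8 = 20 sixteenth notes.
Convert each value to sixteenth notes: sixteenth note = 1; dotted eighth note = 3; dotted eighth note = 3; quarter tied to half (quarter + half) = 12.
Total: 1 + 3 + 3 + 12 = 19.
Remaining: 20 − 19 = 1 sixteenth note, which is a sixteenth note.

sixteenth note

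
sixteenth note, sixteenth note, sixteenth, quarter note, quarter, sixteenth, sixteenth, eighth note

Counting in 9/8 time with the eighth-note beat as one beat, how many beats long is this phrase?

7.5

One eighth-note beat = 2 sixteenth notes.
Express everything in sixteenth notes: sixteenth note = 1; sixteenth note = 1; sixteenth = 1; quarter note = 4; quarter = 4; sixteenth = 1; sixteenth = 1; eighth note = 2.
Sum: 1 + 1 + 1 + 4 + 4 + 1 + 1 + 2 = 15.
15 ÷ 2 = 7.5 beats.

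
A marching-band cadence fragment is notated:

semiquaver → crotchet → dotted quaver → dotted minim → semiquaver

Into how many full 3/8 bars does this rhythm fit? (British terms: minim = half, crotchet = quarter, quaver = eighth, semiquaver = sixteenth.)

One bar of 3/8 = 6 sixteenth notes.
In sixteenth notes: semiquaver = 1; crotchet = 4; dotted quaver = 3; dotted minim = 12; semiquaver = 1.
Sum: 1 + 4 + 3 + 12 + 1 = 21.
21 ÷ 6 = 3 complete bars with 3 left over.

3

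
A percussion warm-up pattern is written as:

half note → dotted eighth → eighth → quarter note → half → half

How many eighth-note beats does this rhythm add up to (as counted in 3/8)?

16.5

One eighth-note beat = 2 sixteenth notes.
Convert each value to sixteenth notes: half note = 8; dotted eighth = 3; eighth = 2; quarter note = 4; half = 8; half = 8.
Adding: 8 + 3 + 2 + 4 + 8 + 8 = 33.
33 ÷ 2 = 16.5 beats.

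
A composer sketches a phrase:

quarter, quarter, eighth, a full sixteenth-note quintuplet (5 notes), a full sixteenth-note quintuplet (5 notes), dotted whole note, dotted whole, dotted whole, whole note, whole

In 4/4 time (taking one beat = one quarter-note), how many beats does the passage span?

30.5

One quarter-note beat = 2 eighth notes.
In eighth notes: quarter = 2; quarter = 2; eighth = 1; a full sixteenth-note quintuplet (5 notes) (five quintuplet sixteenths span one quarter) = 2; a full sixteenth-note quintuplet (5 notes) (five quintuplet sixteenths span one quarter) = 2; dotted whole note = 12; dotted whole = 12; dotted whole = 12; whole note = 8; whole = 8.
Sum: 2 + 2 + 1 + 2 + 2 + 12 + 12 + 12 + 8 + 8 = 61.
61 ÷ 2 = 30.5 beats.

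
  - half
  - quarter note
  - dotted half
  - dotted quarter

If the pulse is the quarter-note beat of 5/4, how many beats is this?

7.5

One quarter-note beat = 2 eighth notes.
Working in eighth notes: half = 4; quarter note = 2; dotted half = 6; dotted quarter = 3.
Total: 4 + 2 + 6 + 3 = 15.
15 ÷ 2 = 7.5 beats.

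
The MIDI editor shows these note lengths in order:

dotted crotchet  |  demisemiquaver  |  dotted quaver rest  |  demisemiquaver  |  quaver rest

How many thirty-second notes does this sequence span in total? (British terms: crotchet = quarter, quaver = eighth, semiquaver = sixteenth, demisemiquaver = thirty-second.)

24

Express everything in thirty-second notes: dotted crotchet = 12; demisemiquaver = 1; dotted quaver rest = 6; demisemiquaver = 1; quaver rest = 4.
Sum: 12 + 1 + 6 + 1 + 4 = 24 thirty-second notes.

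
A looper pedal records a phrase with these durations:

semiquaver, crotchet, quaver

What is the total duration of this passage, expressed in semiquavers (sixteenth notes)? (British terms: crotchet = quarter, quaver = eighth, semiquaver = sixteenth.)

7

In sixteenth notes: semiquaver = 1; crotchet = 4; quaver = 2.
Total: 1 + 4 + 2 = 7 sixteenth notes.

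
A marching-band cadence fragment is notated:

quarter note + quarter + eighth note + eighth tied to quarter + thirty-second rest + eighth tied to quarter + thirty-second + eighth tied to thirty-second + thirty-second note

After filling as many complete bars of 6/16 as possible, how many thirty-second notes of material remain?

One bar of 6/16 = 12 thirty-second notes.
In thirty-second notes: quarter note = 8; quarter = 8; eighth note = 4; eighth tied to quarter (eighth + quarter) = 12; thirty-second rest = 1; eighth tied to quarter (eighth + quarter) = 12; thirty-second = 1; eighth tied to thirty-second (eighth + thirty-second) = 5; thirty-second note = 1.
Total: 8 + 8 + 4 + 12 + 1 + 12 + 1 + 5 + 1 = 52.
52 ÷ 12 = 4 complete bars with 4 thirty-second notes remaining.

4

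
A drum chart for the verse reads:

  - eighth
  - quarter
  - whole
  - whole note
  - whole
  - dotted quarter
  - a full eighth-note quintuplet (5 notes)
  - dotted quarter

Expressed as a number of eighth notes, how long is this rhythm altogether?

Convert each value to eighth notes: eighth = 1; quarter = 2; whole = 8; whole note = 8; whole = 8; dotted quarter = 3; a full eighth-note quintuplet (5 notes) (five quintuplet eighths span one half) = 4; dotted quarter = 3.
Adding: 1 + 2 + 8 + 8 + 8 + 3 + 4 + 3 = 37 eighth notes.

37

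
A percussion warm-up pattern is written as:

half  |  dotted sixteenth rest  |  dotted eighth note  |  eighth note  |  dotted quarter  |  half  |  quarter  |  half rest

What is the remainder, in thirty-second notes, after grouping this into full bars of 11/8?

37

One bar of 11/8 = 44 thirty-second notes.
In thirty-second notes: half = 16; dotted sixteenth rest = 3; dotted eighth note = 6; eighth note = 4; dotted quarter = 12; half = 16; quarter = 8; half rest = 16.
Adding: 16 + 3 + 6 + 4 + 12 + 16 + 8 + 16 = 81.
81 ÷ 44 = 1 complete bar with 37 thirty-second notes remaining.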